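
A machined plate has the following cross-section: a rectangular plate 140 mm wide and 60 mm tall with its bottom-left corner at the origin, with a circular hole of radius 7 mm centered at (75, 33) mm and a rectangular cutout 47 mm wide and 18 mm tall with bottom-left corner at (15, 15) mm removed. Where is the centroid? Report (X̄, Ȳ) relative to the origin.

X̄ = 73.50 mm, Ȳ = 30.62 mm

plate: A = 140 × 60 = 8400.00, centroid at (70.00, 30.00).
hole 1: A = −π·7² = -153.94, centroid at (75.00, 33.00).
hole 2: A = −(47 × 18) = -846.00, centroid at (38.50, 24.00).
ΣA = 7400.06 mm²
ΣAX̄ = (8400.00)(70.00) + (-153.94)(75.00) + (-846.00)(38.50) = 543883.65 mm³
ΣAȲ = (8400.00)(30.00) + (-153.94)(33.00) + (-846.00)(24.00) = 226616.04 mm³
X̄ = 543883.65 / 7400.06 = 73.50 mm
Ȳ = 226616.04 / 7400.06 = 30.62 mm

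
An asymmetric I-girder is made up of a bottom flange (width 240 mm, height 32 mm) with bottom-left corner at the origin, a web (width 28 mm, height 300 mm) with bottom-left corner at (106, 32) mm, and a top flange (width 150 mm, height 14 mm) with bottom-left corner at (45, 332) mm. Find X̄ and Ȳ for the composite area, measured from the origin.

Part | A | x̄ᵢ | ȳᵢ | A·x̄ᵢ | A·ȳᵢ
bottom flange | 7680.00 | 120.00 | 16.00 | 921600.00 | 122880.00
web | 8400.00 | 120.00 | 182.00 | 1008000.00 | 1528800.00
top flange | 2100.00 | 120.00 | 339.00 | 252000.00 | 711900.00
Σ | 18180.00 |  |  | 2181600.00 | 2363580.00
X̄ = 2181600.00 / 18180.00 = 120.00 mm
Ȳ = 2363580.00 / 18180.00 = 130.01 mm

X̄ = 120.00 mm, Ȳ = 130.01 mm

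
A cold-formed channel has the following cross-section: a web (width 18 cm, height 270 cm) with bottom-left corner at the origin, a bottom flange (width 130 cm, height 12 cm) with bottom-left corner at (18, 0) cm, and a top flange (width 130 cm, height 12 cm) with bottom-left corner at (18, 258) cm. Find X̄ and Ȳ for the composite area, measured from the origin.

web: A = 18 × 270 = 4860.00, centroid at (9.00, 135.00).
bottom flange: A = 130 × 12 = 1560.00, centroid at (83.00, 6.00).
top flange: A = 130 × 12 = 1560.00, centroid at (83.00, 264.00).
ΣA = 7980.00 cm²
ΣAX̄ = (4860.00)(9.00) + (1560.00)(83.00) + (1560.00)(83.00) = 302700.00 cm³
ΣAȲ = (4860.00)(135.00) + (1560.00)(6.00) + (1560.00)(264.00) = 1077300.00 cm³
X̄ = 302700.00 / 7980.00 = 37.93 cm
Ȳ = 1077300.00 / 7980.00 = 135.00 cm

X̄ = 37.93 cm, Ȳ = 135.00 cm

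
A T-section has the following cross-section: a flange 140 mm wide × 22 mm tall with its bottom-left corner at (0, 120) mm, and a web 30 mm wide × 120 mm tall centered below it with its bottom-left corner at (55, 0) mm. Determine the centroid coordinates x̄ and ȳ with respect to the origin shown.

web: A = 30 × 120 = 3600.00, centroid at (70.00, 60.00).
flange: A = 140 × 22 = 3080.00, centroid at (70.00, 131.00).
ΣA = 6680.00 mm²
ΣAx̄ = (3600.00)(70.00) + (3080.00)(70.00) = 467600.00 mm³
ΣAȳ = (3600.00)(60.00) + (3080.00)(131.00) = 619480.00 mm³
x̄ = 467600.00 / 6680.00 = 70.00 mm
ȳ = 619480.00 / 6680.00 = 92.74 mm

x̄ = 70.00 mm, ȳ = 92.74 mm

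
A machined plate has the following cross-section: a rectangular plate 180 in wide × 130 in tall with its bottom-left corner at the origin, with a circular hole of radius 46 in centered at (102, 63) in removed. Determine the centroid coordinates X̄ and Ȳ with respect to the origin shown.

Part | A | x̄ᵢ | ȳᵢ | A·x̄ᵢ | A·ȳᵢ
plate | 23400.00 | 90.00 | 65.00 | 2106000.00 | 1521000.00
hole | -6647.61 | 102.00 | 63.00 | -678056.23 | -418799.43
Σ | 16752.39 |  |  | 1427943.77 | 1102200.57
X̄ = 1427943.77 / 16752.39 = 85.24 in
Ȳ = 1102200.57 / 16752.39 = 65.79 in

X̄ = 85.24 in, Ȳ = 65.79 in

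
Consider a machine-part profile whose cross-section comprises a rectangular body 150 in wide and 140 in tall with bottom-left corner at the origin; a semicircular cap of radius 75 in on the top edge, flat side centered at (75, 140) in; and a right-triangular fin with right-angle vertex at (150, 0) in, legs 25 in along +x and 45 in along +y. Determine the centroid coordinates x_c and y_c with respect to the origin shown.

rectangular body: A = 150 × 140 = 21000.00, centroid at (75.00, 70.00).
semicircular top: A = ½π·75² = 8835.73, centroid at (75.00, 171.83).
triangular fin: A = ½·25·45 = 562.50, centroid at (158.33, 15.00).
ΣA = 30398.23 in²
ΣAx_c = (21000.00)(75.00) + (8835.73)(75.00) + (562.50)(158.33) = 2326742.20 in³
ΣAy_c = (21000.00)(70.00) + (8835.73)(171.83) + (562.50)(15.00) = 2996689.61 in³
x_c = 2326742.20 / 30398.23 = 76.54 in
y_c = 2996689.61 / 30398.23 = 98.58 in

x_c = 76.54 in, y_c = 98.58 in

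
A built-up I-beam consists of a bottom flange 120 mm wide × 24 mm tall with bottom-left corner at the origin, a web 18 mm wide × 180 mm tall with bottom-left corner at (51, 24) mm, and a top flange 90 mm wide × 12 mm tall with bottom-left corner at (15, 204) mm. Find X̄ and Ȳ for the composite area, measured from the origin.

X̄ = 60.00 mm, Ȳ = 87.60 mm

bottom flange: A = 120 × 24 = 2880.00, centroid at (60.00, 12.00).
web: A = 18 × 180 = 3240.00, centroid at (60.00, 114.00).
top flange: A = 90 × 12 = 1080.00, centroid at (60.00, 210.00).
ΣA = 7200.00 mm², ΣAX̄ = 432000.00 mm³, ΣAȲ = 630720.00 mm³.
X̄ = 432000.00/7200.00 = 60.00 mm; Ȳ = 630720.00/7200.00 = 87.60 mm.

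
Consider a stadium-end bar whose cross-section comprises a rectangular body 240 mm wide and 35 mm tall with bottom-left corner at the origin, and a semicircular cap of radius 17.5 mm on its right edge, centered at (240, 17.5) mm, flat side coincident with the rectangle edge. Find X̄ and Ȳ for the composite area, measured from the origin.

rectangular body: A = 240 × 35 = 8400.00, centroid at (120.00, 17.50).
semicircular end: A = ½π·17.5² = 481.06, centroid at (247.43, 17.50).
ΣA = 8881.06 mm²
ΣAX̄ = (8400.00)(120.00) + (481.06)(247.43) = 1127026.45 mm³
ΣAȲ = (8400.00)(17.50) + (481.06)(17.50) = 155418.49 mm³
X̄ = 1127026.45 / 8881.06 = 126.90 mm
Ȳ = 155418.49 / 8881.06 = 17.50 mm

X̄ = 126.90 mm, Ȳ = 17.50 mm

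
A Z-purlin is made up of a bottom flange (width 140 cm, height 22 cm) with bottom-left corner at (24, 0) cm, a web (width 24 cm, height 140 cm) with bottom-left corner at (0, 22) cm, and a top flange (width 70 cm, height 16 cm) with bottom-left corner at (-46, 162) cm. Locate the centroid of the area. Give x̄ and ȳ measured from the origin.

x̄ = 42.00 cm, ȳ = 70.56 cm

Part | A | x̄ᵢ | ȳᵢ | A·x̄ᵢ | A·ȳᵢ
bottom flange | 3080.00 | 94.00 | 11.00 | 289520.00 | 33880.00
web | 3360.00 | 12.00 | 92.00 | 40320.00 | 309120.00
top flange | 1120.00 | -11.00 | 170.00 | -12320.00 | 190400.00
Σ | 7560.00 |  |  | 317520.00 | 533400.00
x̄ = 317520.00 / 7560.00 = 42.00 cm
ȳ = 533400.00 / 7560.00 = 70.56 cm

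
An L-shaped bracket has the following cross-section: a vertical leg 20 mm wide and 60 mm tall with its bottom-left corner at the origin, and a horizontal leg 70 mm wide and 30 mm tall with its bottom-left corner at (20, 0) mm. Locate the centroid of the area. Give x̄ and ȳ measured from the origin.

x̄ = 38.64 mm, ȳ = 20.45 mm

Part | A | x̄ᵢ | ȳᵢ | A·x̄ᵢ | A·ȳᵢ
vertical leg | 1200.00 | 10.00 | 30.00 | 12000.00 | 36000.00
horizontal leg | 2100.00 | 55.00 | 15.00 | 115500.00 | 31500.00
Σ | 3300.00 |  |  | 127500.00 | 67500.00
x̄ = 127500.00 / 3300.00 = 38.64 mm
ȳ = 67500.00 / 3300.00 = 20.45 mm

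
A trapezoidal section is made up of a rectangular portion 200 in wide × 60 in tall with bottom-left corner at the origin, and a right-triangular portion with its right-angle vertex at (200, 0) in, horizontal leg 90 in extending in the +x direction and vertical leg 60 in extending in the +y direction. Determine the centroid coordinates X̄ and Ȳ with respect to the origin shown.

rectangular portion: A = 200 × 60 = 12000.00, centroid at (100.00, 30.00).
triangular portion: A = ½·90·60 = 2700.00, centroid at (230.00, 20.00).
ΣA = 14700.00 in², ΣAX̄ = 1821000.00 in³, ΣAȲ = 414000.00 in³.
X̄ = 1821000.00/14700.00 = 123.88 in; Ȳ = 414000.00/14700.00 = 28.16 in.

X̄ = 123.88 in, Ȳ = 28.16 in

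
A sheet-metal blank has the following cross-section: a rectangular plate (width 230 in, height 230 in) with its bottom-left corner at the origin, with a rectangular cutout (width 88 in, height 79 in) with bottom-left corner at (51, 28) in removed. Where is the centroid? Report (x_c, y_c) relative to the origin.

x_c = 118.03 in, y_c = 122.19 in

Part | A | x̄ᵢ | ȳᵢ | A·x̄ᵢ | A·ȳᵢ
plate | 52900.00 | 115.00 | 115.00 | 6083500.00 | 6083500.00
hole | -6952.00 | 95.00 | 67.50 | -660440.00 | -469260.00
Σ | 45948.00 |  |  | 5423060.00 | 5614240.00
x_c = 5423060.00 / 45948.00 = 118.03 in
y_c = 5614240.00 / 45948.00 = 122.19 in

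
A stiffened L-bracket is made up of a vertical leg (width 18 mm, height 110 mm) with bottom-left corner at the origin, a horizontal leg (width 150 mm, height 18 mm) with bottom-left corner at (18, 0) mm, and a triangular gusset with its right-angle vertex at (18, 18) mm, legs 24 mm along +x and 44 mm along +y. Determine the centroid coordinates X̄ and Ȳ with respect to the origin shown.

X̄ = 54.27 mm, Ȳ = 28.89 mm

vertical leg: A = 18 × 110 = 1980.00, centroid at (9.00, 55.00).
horizontal leg: A = 150 × 18 = 2700.00, centroid at (93.00, 9.00).
gusset: A = ½·24·44 = 528.00, centroid at (26.00, 32.67).
ΣA = 5208.00 mm², ΣAX̄ = 282648.00 mm³, ΣAȲ = 150448.00 mm³.
X̄ = 282648.00/5208.00 = 54.27 mm; Ȳ = 150448.00/5208.00 = 28.89 mm.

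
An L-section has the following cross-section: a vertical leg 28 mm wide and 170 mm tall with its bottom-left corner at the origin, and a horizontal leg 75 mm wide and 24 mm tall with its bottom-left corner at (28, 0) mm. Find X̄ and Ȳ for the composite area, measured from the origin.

vertical leg: A = 28 × 170 = 4760.00, centroid at (14.00, 85.00).
horizontal leg: A = 75 × 24 = 1800.00, centroid at (65.50, 12.00).
ΣA = 6560.00 mm², ΣAX̄ = 184540.00 mm³, ΣAȲ = 426200.00 mm³.
X̄ = 184540.00/6560.00 = 28.13 mm; Ȳ = 426200.00/6560.00 = 64.97 mm.

X̄ = 28.13 mm, Ȳ = 64.97 mm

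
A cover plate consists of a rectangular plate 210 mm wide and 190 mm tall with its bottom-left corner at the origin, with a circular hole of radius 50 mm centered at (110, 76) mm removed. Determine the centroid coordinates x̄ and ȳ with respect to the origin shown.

x̄ = 103.77 mm, ȳ = 99.66 mm

Part | A | x̄ᵢ | ȳᵢ | A·x̄ᵢ | A·ȳᵢ
plate | 39900.00 | 105.00 | 95.00 | 4189500.00 | 3790500.00
hole | -7853.98 | 110.00 | 76.00 | -863937.98 | -596902.60
Σ | 32046.02 |  |  | 3325562.02 | 3193597.40
x̄ = 3325562.02 / 32046.02 = 103.77 mm
ȳ = 3193597.40 / 32046.02 = 99.66 mm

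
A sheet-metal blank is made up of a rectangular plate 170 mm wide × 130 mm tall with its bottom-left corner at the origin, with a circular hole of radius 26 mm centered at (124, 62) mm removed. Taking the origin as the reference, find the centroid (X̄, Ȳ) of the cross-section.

X̄ = 80.85 mm, Ȳ = 65.32 mm

plate: A = 170 × 130 = 22100.00, centroid at (85.00, 65.00).
hole: A = −π·26² = -2123.72, centroid at (124.00, 62.00).
ΣA = 19976.28 mm²
ΣAX̄ = (22100.00)(85.00) + (-2123.72)(124.00) = 1615159.14 mm³
ΣAȲ = (22100.00)(65.00) + (-2123.72)(62.00) = 1304829.57 mm³
X̄ = 1615159.14 / 19976.28 = 80.85 mm
Ȳ = 1304829.57 / 19976.28 = 65.32 mm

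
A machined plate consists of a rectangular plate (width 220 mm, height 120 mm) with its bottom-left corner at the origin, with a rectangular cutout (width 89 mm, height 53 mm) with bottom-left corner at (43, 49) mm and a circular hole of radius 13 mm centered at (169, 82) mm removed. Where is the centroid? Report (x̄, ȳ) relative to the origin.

Part | A | x̄ᵢ | ȳᵢ | A·x̄ᵢ | A·ȳᵢ
plate | 26400.00 | 110.00 | 60.00 | 2904000.00 | 1584000.00
hole 1 | -4717.00 | 87.50 | 75.50 | -412737.50 | -356133.50
hole 2 | -530.93 | 169.00 | 82.00 | -89727.03 | -43536.19
Σ | 21152.07 |  |  | 2401535.47 | 1184330.31
x̄ = 2401535.47 / 21152.07 = 113.54 mm
ȳ = 1184330.31 / 21152.07 = 55.99 mm

x̄ = 113.54 mm, ȳ = 55.99 mm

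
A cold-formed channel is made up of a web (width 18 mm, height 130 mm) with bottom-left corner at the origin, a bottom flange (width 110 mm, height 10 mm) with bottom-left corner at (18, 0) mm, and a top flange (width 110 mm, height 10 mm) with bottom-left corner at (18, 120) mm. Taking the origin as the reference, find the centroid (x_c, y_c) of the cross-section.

web: A = 18 × 130 = 2340.00, centroid at (9.00, 65.00).
bottom flange: A = 110 × 10 = 1100.00, centroid at (73.00, 5.00).
top flange: A = 110 × 10 = 1100.00, centroid at (73.00, 125.00).
ΣA = 4540.00 mm², ΣAx_c = 181660.00 mm³, ΣAy_c = 295100.00 mm³.
x_c = 181660.00/4540.00 = 40.01 mm; y_c = 295100.00/4540.00 = 65.00 mm.

x_c = 40.01 mm, y_c = 65.00 mm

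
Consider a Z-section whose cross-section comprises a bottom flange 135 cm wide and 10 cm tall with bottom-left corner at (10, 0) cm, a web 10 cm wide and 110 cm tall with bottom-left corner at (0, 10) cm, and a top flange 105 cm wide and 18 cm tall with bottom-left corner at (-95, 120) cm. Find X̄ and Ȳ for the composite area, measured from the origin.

Part | A | x̄ᵢ | ȳᵢ | A·x̄ᵢ | A·ȳᵢ
bottom flange | 1350.00 | 77.50 | 5.00 | 104625.00 | 6750.00
web | 1100.00 | 5.00 | 65.00 | 5500.00 | 71500.00
top flange | 1890.00 | -42.50 | 129.00 | -80325.00 | 243810.00
Σ | 4340.00 |  |  | 29800.00 | 322060.00
X̄ = 29800.00 / 4340.00 = 6.87 cm
Ȳ = 322060.00 / 4340.00 = 74.21 cm

X̄ = 6.87 cm, Ȳ = 74.21 cm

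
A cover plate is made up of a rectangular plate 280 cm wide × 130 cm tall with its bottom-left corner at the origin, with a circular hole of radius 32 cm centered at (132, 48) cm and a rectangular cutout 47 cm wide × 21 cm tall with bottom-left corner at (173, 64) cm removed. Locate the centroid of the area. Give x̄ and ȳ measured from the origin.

x̄ = 139.07 cm, ȳ = 66.41 cm

Part | A | x̄ᵢ | ȳᵢ | A·x̄ᵢ | A·ȳᵢ
plate | 36400.00 | 140.00 | 65.00 | 5096000.00 | 2366000.00
hole 1 | -3216.99 | 132.00 | 48.00 | -424642.80 | -154415.56
hole 2 | -987.00 | 196.50 | 74.50 | -193945.50 | -73531.50
Σ | 32196.01 |  |  | 4477411.70 | 2138052.94
x̄ = 4477411.70 / 32196.01 = 139.07 cm
ȳ = 2138052.94 / 32196.01 = 66.41 cm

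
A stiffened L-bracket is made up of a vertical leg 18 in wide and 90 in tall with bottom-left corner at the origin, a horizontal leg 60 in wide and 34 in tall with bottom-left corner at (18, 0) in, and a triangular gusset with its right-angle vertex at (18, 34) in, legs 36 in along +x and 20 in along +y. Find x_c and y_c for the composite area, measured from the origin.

x_c = 30.67 in, y_c = 30.40 in

vertical leg: A = 18 × 90 = 1620.00, centroid at (9.00, 45.00).
horizontal leg: A = 60 × 34 = 2040.00, centroid at (48.00, 17.00).
gusset: A = ½·36·20 = 360.00, centroid at (30.00, 40.67).
ΣA = 4020.00 in²
ΣAx_c = (1620.00)(9.00) + (2040.00)(48.00) + (360.00)(30.00) = 123300.00 in³
ΣAy_c = (1620.00)(45.00) + (2040.00)(17.00) + (360.00)(40.67) = 122220.00 in³
x_c = 123300.00 / 4020.00 = 30.67 in
y_c = 122220.00 / 4020.00 = 30.40 in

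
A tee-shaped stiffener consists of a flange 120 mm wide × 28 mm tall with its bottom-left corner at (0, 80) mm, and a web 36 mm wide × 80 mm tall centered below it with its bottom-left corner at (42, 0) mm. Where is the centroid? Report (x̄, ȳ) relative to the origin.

web: A = 36 × 80 = 2880.00, centroid at (60.00, 40.00).
flange: A = 120 × 28 = 3360.00, centroid at (60.00, 94.00).
ΣA = 6240.00 mm²
ΣAx̄ = (2880.00)(60.00) + (3360.00)(60.00) = 374400.00 mm³
ΣAȳ = (2880.00)(40.00) + (3360.00)(94.00) = 431040.00 mm³
x̄ = 374400.00 / 6240.00 = 60.00 mm
ȳ = 431040.00 / 6240.00 = 69.08 mm

x̄ = 60.00 mm, ȳ = 69.08 mm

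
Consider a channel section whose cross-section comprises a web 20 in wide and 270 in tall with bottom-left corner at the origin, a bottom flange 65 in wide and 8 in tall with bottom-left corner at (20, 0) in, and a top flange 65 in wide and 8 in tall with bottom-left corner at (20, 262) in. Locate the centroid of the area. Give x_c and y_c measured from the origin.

web: A = 20 × 270 = 5400.00, centroid at (10.00, 135.00).
bottom flange: A = 65 × 8 = 520.00, centroid at (52.50, 4.00).
top flange: A = 65 × 8 = 520.00, centroid at (52.50, 266.00).
ΣA = 6440.00 in²
ΣAx_c = (5400.00)(10.00) + (520.00)(52.50) + (520.00)(52.50) = 108600.00 in³
ΣAy_c = (5400.00)(135.00) + (520.00)(4.00) + (520.00)(266.00) = 869400.00 in³
x_c = 108600.00 / 6440.00 = 16.86 in
y_c = 869400.00 / 6440.00 = 135.00 in

x_c = 16.86 in, y_c = 135.00 in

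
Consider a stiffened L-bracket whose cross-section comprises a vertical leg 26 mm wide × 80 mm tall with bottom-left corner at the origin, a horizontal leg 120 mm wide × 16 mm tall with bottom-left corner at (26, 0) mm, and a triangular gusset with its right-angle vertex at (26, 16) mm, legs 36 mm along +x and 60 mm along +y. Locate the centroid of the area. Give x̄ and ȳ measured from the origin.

x̄ = 45.91 mm, ȳ = 27.06 mm

Part | A | x̄ᵢ | ȳᵢ | A·x̄ᵢ | A·ȳᵢ
vertical leg | 2080.00 | 13.00 | 40.00 | 27040.00 | 83200.00
horizontal leg | 1920.00 | 86.00 | 8.00 | 165120.00 | 15360.00
gusset | 1080.00 | 38.00 | 36.00 | 41040.00 | 38880.00
Σ | 5080.00 |  |  | 233200.00 | 137440.00
x̄ = 233200.00 / 5080.00 = 45.91 mm
ȳ = 137440.00 / 5080.00 = 27.06 mm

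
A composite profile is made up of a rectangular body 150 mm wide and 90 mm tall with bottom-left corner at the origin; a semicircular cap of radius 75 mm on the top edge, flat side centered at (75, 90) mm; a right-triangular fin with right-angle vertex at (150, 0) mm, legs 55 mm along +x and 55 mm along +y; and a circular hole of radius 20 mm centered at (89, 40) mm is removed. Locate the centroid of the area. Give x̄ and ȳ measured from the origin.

rectangular body: A = 150 × 90 = 13500.00, centroid at (75.00, 45.00).
semicircular top: A = ½π·75² = 8835.73, centroid at (75.00, 121.83).
triangular fin: A = ½·55·55 = 1512.50, centroid at (168.33, 18.33).
hole: A = −π·20² = -1256.64, centroid at (89.00, 40.00).
ΣA = 22591.59 mm²
ΣAx̄ = (13500.00)(75.00) + (8835.73)(75.00) + (1512.50)(168.33) + (-1256.64)(89.00) = 1817943.17 mm³
ΣAȳ = (13500.00)(45.00) + (8835.73)(121.83) + (1512.50)(18.33) + (-1256.64)(40.00) = 1661429.32 mm³
x̄ = 1817943.17 / 22591.59 = 80.47 mm
ȳ = 1661429.32 / 22591.59 = 73.54 mm

x̄ = 80.47 mm, ȳ = 73.54 mm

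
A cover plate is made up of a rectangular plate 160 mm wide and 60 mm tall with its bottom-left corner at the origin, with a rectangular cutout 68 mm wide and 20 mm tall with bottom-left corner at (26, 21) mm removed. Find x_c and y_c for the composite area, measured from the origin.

x_c = 83.30 mm, y_c = 29.83 mm

plate: A = 160 × 60 = 9600.00, centroid at (80.00, 30.00).
hole: A = −(68 × 20) = -1360.00, centroid at (60.00, 31.00).
ΣA = 8240.00 mm²
ΣAx_c = (9600.00)(80.00) + (-1360.00)(60.00) = 686400.00 mm³
ΣAy_c = (9600.00)(30.00) + (-1360.00)(31.00) = 245840.00 mm³
x_c = 686400.00 / 8240.00 = 83.30 mm
y_c = 245840.00 / 8240.00 = 29.83 mm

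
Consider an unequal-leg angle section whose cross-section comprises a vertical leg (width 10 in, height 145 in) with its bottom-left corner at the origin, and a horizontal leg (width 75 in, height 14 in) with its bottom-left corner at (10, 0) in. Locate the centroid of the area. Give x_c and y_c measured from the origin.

x_c = 22.85 in, y_c = 44.99 in

vertical leg: A = 10 × 145 = 1450.00, centroid at (5.00, 72.50).
horizontal leg: A = 75 × 14 = 1050.00, centroid at (47.50, 7.00).
ΣA = 2500.00 in²
ΣAx_c = (1450.00)(5.00) + (1050.00)(47.50) = 57125.00 in³
ΣAy_c = (1450.00)(72.50) + (1050.00)(7.00) = 112475.00 in³
x_c = 57125.00 / 2500.00 = 22.85 in
y_c = 112475.00 / 2500.00 = 44.99 in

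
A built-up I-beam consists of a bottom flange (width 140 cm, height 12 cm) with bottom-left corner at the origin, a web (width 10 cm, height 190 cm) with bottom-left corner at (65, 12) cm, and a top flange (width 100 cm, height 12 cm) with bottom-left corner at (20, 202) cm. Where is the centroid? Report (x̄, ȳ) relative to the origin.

bottom flange: A = 140 × 12 = 1680.00, centroid at (70.00, 6.00).
web: A = 10 × 190 = 1900.00, centroid at (70.00, 107.00).
top flange: A = 100 × 12 = 1200.00, centroid at (70.00, 208.00).
ΣA = 4780.00 cm²
ΣAx̄ = (1680.00)(70.00) + (1900.00)(70.00) + (1200.00)(70.00) = 334600.00 cm³
ΣAȳ = (1680.00)(6.00) + (1900.00)(107.00) + (1200.00)(208.00) = 462980.00 cm³
x̄ = 334600.00 / 4780.00 = 70.00 cm
ȳ = 462980.00 / 4780.00 = 96.86 cm

x̄ = 70.00 cm, ȳ = 96.86 cm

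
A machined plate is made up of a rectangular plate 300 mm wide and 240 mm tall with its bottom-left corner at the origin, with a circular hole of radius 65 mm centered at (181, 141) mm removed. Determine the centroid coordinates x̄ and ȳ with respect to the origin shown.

x̄ = 142.99 mm, ȳ = 115.25 mm

plate: A = 300 × 240 = 72000.00, centroid at (150.00, 120.00).
hole: A = −π·65² = -13273.23, centroid at (181.00, 141.00).
ΣA = 58726.77 mm², ΣAx̄ = 8397545.56 mm³, ΣAȳ = 6768474.72 mm³.
x̄ = 8397545.56/58726.77 = 142.99 mm; ȳ = 6768474.72/58726.77 = 115.25 mm.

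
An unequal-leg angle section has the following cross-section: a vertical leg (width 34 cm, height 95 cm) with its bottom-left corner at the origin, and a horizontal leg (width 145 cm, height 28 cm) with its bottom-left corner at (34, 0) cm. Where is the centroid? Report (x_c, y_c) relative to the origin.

x_c = 66.84 cm, y_c = 28.84 cm

vertical leg: A = 34 × 95 = 3230.00, centroid at (17.00, 47.50).
horizontal leg: A = 145 × 28 = 4060.00, centroid at (106.50, 14.00).
ΣA = 7290.00 cm²
ΣAx_c = (3230.00)(17.00) + (4060.00)(106.50) = 487300.00 cm³
ΣAy_c = (3230.00)(47.50) + (4060.00)(14.00) = 210265.00 cm³
x_c = 487300.00 / 7290.00 = 66.84 cm
y_c = 210265.00 / 7290.00 = 28.84 cm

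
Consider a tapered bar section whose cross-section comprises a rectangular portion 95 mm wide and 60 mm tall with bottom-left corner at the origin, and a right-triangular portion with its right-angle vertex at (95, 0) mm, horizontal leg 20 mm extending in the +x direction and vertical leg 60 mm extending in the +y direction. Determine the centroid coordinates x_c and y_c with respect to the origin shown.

rectangular portion: A = 95 × 60 = 5700.00, centroid at (47.50, 30.00).
triangular portion: A = ½·20·60 = 600.00, centroid at (101.67, 20.00).
ΣA = 6300.00 mm², ΣAx_c = 331750.00 mm³, ΣAy_c = 183000.00 mm³.
x_c = 331750.00/6300.00 = 52.66 mm; y_c = 183000.00/6300.00 = 29.05 mm.

x_c = 52.66 mm, y_c = 29.05 mm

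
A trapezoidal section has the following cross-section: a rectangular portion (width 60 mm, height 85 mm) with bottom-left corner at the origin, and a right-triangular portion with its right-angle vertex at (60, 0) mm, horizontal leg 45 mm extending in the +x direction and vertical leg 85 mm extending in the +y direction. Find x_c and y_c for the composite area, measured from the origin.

rectangular portion: A = 60 × 85 = 5100.00, centroid at (30.00, 42.50).
triangular portion: A = ½·45·85 = 1912.50, centroid at (75.00, 28.33).
ΣA = 7012.50 mm², ΣAx_c = 296437.50 mm³, ΣAy_c = 270937.50 mm³.
x_c = 296437.50/7012.50 = 42.27 mm; y_c = 270937.50/7012.50 = 38.64 mm.

x_c = 42.27 mm, y_c = 38.64 mm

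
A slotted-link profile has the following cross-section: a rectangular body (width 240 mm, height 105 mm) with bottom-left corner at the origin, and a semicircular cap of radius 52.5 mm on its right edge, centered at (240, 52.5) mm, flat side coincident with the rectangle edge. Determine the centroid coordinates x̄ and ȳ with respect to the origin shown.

x̄ = 140.86 mm, ȳ = 52.50 mm

Part | A | x̄ᵢ | ȳᵢ | A·x̄ᵢ | A·ȳᵢ
rectangular body | 25200.00 | 120.00 | 52.50 | 3024000.00 | 1323000.00
semicircular end | 4329.51 | 262.28 | 52.50 | 1135550.52 | 227299.14
Σ | 29529.51 |  |  | 4159550.52 | 1550299.14
x̄ = 4159550.52 / 29529.51 = 140.86 mm
ȳ = 1550299.14 / 29529.51 = 52.50 mm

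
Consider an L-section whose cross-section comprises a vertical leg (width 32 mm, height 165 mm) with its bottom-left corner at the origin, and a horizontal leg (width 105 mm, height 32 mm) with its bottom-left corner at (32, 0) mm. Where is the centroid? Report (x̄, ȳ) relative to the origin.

vertical leg: A = 32 × 165 = 5280.00, centroid at (16.00, 82.50).
horizontal leg: A = 105 × 32 = 3360.00, centroid at (84.50, 16.00).
ΣA = 8640.00 mm²
ΣAx̄ = (5280.00)(16.00) + (3360.00)(84.50) = 368400.00 mm³
ΣAȳ = (5280.00)(82.50) + (3360.00)(16.00) = 489360.00 mm³
x̄ = 368400.00 / 8640.00 = 42.64 mm
ȳ = 489360.00 / 8640.00 = 56.64 mm

x̄ = 42.64 mm, ȳ = 56.64 mm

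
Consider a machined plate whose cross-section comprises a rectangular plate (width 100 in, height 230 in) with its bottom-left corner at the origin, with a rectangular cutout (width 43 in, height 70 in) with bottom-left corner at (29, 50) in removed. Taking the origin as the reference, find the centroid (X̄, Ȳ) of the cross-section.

X̄ = 49.92 in, Ȳ = 119.52 in

plate: A = 100 × 230 = 23000.00, centroid at (50.00, 115.00).
hole: A = −(43 × 70) = -3010.00, centroid at (50.50, 85.00).
ΣA = 19990.00 in²
ΣAX̄ = (23000.00)(50.00) + (-3010.00)(50.50) = 997995.00 in³
ΣAȲ = (23000.00)(115.00) + (-3010.00)(85.00) = 2389150.00 in³
X̄ = 997995.00 / 19990.00 = 49.92 in
Ȳ = 2389150.00 / 19990.00 = 119.52 in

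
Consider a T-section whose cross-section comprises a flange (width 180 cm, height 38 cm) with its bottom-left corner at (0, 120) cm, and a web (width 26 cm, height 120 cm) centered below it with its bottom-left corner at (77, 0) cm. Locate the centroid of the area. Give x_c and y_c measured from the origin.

web: A = 26 × 120 = 3120.00, centroid at (90.00, 60.00).
flange: A = 180 × 38 = 6840.00, centroid at (90.00, 139.00).
ΣA = 9960.00 cm²
ΣAx_c = (3120.00)(90.00) + (6840.00)(90.00) = 896400.00 cm³
ΣAy_c = (3120.00)(60.00) + (6840.00)(139.00) = 1137960.00 cm³
x_c = 896400.00 / 9960.00 = 90.00 cm
y_c = 1137960.00 / 9960.00 = 114.25 cm

x_c = 90.00 cm, y_c = 114.25 cm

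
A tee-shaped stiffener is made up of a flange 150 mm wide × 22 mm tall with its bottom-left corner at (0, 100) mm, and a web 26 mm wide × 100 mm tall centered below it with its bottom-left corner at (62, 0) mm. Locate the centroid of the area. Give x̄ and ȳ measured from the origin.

x̄ = 75.00 mm, ȳ = 84.12 mm

web: A = 26 × 100 = 2600.00, centroid at (75.00, 50.00).
flange: A = 150 × 22 = 3300.00, centroid at (75.00, 111.00).
ΣA = 5900.00 mm²
ΣAx̄ = (2600.00)(75.00) + (3300.00)(75.00) = 442500.00 mm³
ΣAȳ = (2600.00)(50.00) + (3300.00)(111.00) = 496300.00 mm³
x̄ = 442500.00 / 5900.00 = 75.00 mm
ȳ = 496300.00 / 5900.00 = 84.12 mm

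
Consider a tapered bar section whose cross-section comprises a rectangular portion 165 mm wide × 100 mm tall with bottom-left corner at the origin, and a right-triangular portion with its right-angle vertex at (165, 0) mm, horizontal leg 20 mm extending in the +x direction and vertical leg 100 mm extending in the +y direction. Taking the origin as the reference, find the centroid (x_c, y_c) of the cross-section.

rectangular portion: A = 165 × 100 = 16500.00, centroid at (82.50, 50.00).
triangular portion: A = ½·20·100 = 1000.00, centroid at (171.67, 33.33).
ΣA = 17500.00 mm², ΣAx_c = 1532916.67 mm³, ΣAy_c = 858333.33 mm³.
x_c = 1532916.67/17500.00 = 87.60 mm; y_c = 858333.33/17500.00 = 49.05 mm.

x_c = 87.60 mm, y_c = 49.05 mm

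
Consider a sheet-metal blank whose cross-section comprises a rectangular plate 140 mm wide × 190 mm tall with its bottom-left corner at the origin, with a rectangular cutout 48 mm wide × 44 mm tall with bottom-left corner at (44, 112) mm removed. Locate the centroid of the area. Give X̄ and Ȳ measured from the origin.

plate: A = 140 × 190 = 26600.00, centroid at (70.00, 95.00).
hole: A = −(48 × 44) = -2112.00, centroid at (68.00, 134.00).
ΣA = 24488.00 mm², ΣAX̄ = 1718384.00 mm³, ΣAȲ = 2243992.00 mm³.
X̄ = 1718384.00/24488.00 = 70.17 mm; Ȳ = 2243992.00/24488.00 = 91.64 mm.

X̄ = 70.17 mm, Ȳ = 91.64 mm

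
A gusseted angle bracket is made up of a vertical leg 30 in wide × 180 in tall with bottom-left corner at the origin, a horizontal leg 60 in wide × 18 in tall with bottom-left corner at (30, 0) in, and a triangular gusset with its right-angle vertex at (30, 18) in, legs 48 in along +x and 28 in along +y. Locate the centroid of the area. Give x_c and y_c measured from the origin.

Part | A | x̄ᵢ | ȳᵢ | A·x̄ᵢ | A·ȳᵢ
vertical leg | 5400.00 | 15.00 | 90.00 | 81000.00 | 486000.00
horizontal leg | 1080.00 | 60.00 | 9.00 | 64800.00 | 9720.00
gusset | 672.00 | 46.00 | 27.33 | 30912.00 | 18368.00
Σ | 7152.00 |  |  | 176712.00 | 514088.00
x_c = 176712.00 / 7152.00 = 24.71 in
y_c = 514088.00 / 7152.00 = 71.88 in

x_c = 24.71 in, y_c = 71.88 in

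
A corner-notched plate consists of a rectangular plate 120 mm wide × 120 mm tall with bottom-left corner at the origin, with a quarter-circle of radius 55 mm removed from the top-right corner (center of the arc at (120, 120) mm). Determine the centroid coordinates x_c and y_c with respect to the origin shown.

plate: A = 120 × 120 = 14400.00, centroid at (60.00, 60.00).
removed quarter-circle: A = −¼π·55² = -2375.83, centroid at (96.66, 96.66).
ΣA = 12024.17 mm²
ΣAx_c = (14400.00)(60.00) + (-2375.83)(96.66) = 634358.80 mm³
ΣAy_c = (14400.00)(60.00) + (-2375.83)(96.66) = 634358.80 mm³
x_c = 634358.80 / 12024.17 = 52.76 mm
y_c = 634358.80 / 12024.17 = 52.76 mm

x_c = 52.76 mm, y_c = 52.76 mm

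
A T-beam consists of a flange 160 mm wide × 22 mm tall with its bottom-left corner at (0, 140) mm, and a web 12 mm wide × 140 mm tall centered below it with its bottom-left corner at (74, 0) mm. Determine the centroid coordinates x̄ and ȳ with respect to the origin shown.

x̄ = 80.00 mm, ȳ = 124.83 mm

web: A = 12 × 140 = 1680.00, centroid at (80.00, 70.00).
flange: A = 160 × 22 = 3520.00, centroid at (80.00, 151.00).
ΣA = 5200.00 mm², ΣAx̄ = 416000.00 mm³, ΣAȳ = 649120.00 mm³.
x̄ = 416000.00/5200.00 = 80.00 mm; ȳ = 649120.00/5200.00 = 124.83 mm.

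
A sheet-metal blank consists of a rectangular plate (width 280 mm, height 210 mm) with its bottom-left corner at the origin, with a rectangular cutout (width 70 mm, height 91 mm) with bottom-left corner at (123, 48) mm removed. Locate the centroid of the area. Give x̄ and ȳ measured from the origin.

x̄ = 137.81 mm, ȳ = 106.40 mm

plate: A = 280 × 210 = 58800.00, centroid at (140.00, 105.00).
hole: A = −(70 × 91) = -6370.00, centroid at (158.00, 93.50).
ΣA = 52430.00 mm², ΣAx̄ = 7225540.00 mm³, ΣAȳ = 5578405.00 mm³.
x̄ = 7225540.00/52430.00 = 137.81 mm; ȳ = 5578405.00/52430.00 = 106.40 mm.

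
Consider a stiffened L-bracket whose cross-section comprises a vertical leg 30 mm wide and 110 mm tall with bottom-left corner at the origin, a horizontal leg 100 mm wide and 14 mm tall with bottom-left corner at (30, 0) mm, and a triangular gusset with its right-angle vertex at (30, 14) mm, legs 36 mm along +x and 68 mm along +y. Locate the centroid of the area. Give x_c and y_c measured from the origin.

x_c = 35.94 mm, y_c = 39.87 mm

Part | A | x̄ᵢ | ȳᵢ | A·x̄ᵢ | A·ȳᵢ
vertical leg | 3300.00 | 15.00 | 55.00 | 49500.00 | 181500.00
horizontal leg | 1400.00 | 80.00 | 7.00 | 112000.00 | 9800.00
gusset | 1224.00 | 42.00 | 36.67 | 51408.00 | 44880.00
Σ | 5924.00 |  |  | 212908.00 | 236180.00
x_c = 212908.00 / 5924.00 = 35.94 mm
y_c = 236180.00 / 5924.00 = 39.87 mm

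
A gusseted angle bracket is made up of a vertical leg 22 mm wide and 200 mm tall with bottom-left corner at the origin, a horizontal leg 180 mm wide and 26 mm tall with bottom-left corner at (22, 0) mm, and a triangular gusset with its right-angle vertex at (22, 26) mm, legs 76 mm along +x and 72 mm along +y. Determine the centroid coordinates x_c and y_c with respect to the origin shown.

x_c = 59.42 mm, y_c = 53.96 mm

vertical leg: A = 22 × 200 = 4400.00, centroid at (11.00, 100.00).
horizontal leg: A = 180 × 26 = 4680.00, centroid at (112.00, 13.00).
gusset: A = ½·76·72 = 2736.00, centroid at (47.33, 50.00).
ΣA = 11816.00 mm², ΣAx_c = 702064.00 mm³, ΣAy_c = 637640.00 mm³.
x_c = 702064.00/11816.00 = 59.42 mm; y_c = 637640.00/11816.00 = 53.96 mm.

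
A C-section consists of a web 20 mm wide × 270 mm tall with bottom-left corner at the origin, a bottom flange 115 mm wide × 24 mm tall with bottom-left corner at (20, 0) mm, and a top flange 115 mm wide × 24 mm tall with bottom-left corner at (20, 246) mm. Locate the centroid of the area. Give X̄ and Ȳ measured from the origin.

X̄ = 44.12 mm, Ȳ = 135.00 mm

Part | A | x̄ᵢ | ȳᵢ | A·x̄ᵢ | A·ȳᵢ
web | 5400.00 | 10.00 | 135.00 | 54000.00 | 729000.00
bottom flange | 2760.00 | 77.50 | 12.00 | 213900.00 | 33120.00
top flange | 2760.00 | 77.50 | 258.00 | 213900.00 | 712080.00
Σ | 10920.00 |  |  | 481800.00 | 1474200.00
X̄ = 481800.00 / 10920.00 = 44.12 mm
Ȳ = 1474200.00 / 10920.00 = 135.00 mm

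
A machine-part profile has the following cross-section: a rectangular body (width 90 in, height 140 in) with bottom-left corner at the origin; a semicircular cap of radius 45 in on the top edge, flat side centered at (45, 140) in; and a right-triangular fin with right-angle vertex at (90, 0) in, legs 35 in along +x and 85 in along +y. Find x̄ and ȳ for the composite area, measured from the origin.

x̄ = 49.88 in, ȳ = 82.82 in

rectangular body: A = 90 × 140 = 12600.00, centroid at (45.00, 70.00).
semicircular top: A = ½π·45² = 3180.86, centroid at (45.00, 159.10).
triangular fin: A = ½·35·85 = 1487.50, centroid at (101.67, 28.33).
ΣA = 17268.36 in², ΣAx̄ = 861367.98 in³, ΣAȳ = 1430216.59 in³.
x̄ = 861367.98/17268.36 = 49.88 in; ȳ = 1430216.59/17268.36 = 82.82 in.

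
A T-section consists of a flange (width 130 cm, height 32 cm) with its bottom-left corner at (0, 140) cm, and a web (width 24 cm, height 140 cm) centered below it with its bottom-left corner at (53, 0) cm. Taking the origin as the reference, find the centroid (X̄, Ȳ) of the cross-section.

web: A = 24 × 140 = 3360.00, centroid at (65.00, 70.00).
flange: A = 130 × 32 = 4160.00, centroid at (65.00, 156.00).
ΣA = 7520.00 cm², ΣAX̄ = 488800.00 cm³, ΣAȲ = 884160.00 cm³.
X̄ = 488800.00/7520.00 = 65.00 cm; Ȳ = 884160.00/7520.00 = 117.57 cm.

X̄ = 65.00 cm, Ȳ = 117.57 cm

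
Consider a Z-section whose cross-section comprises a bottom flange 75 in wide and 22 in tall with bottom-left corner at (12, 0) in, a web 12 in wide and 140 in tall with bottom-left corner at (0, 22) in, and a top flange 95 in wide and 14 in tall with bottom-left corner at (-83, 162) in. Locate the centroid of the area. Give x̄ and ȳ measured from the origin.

bottom flange: A = 75 × 22 = 1650.00, centroid at (49.50, 11.00).
web: A = 12 × 140 = 1680.00, centroid at (6.00, 92.00).
top flange: A = 95 × 14 = 1330.00, centroid at (-35.50, 169.00).
ΣA = 4660.00 in², ΣAx̄ = 44540.00 in³, ΣAȳ = 397480.00 in³.
x̄ = 44540.00/4660.00 = 9.56 in; ȳ = 397480.00/4660.00 = 85.30 in.

x̄ = 9.56 in, ȳ = 85.30 in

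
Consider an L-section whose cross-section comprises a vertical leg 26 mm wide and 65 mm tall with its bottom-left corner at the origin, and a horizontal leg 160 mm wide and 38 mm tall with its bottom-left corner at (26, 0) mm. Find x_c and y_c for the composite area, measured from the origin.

vertical leg: A = 26 × 65 = 1690.00, centroid at (13.00, 32.50).
horizontal leg: A = 160 × 38 = 6080.00, centroid at (106.00, 19.00).
ΣA = 7770.00 mm²
ΣAx_c = (1690.00)(13.00) + (6080.00)(106.00) = 666450.00 mm³
ΣAy_c = (1690.00)(32.50) + (6080.00)(19.00) = 170445.00 mm³
x_c = 666450.00 / 7770.00 = 85.77 mm
y_c = 170445.00 / 7770.00 = 21.94 mm

x_c = 85.77 mm, y_c = 21.94 mm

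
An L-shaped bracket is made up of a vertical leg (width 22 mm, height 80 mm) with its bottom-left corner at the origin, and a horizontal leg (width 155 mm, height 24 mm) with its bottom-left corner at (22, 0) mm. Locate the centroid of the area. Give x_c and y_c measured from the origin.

x_c = 71.08 mm, y_c = 20.99 mm

Part | A | x̄ᵢ | ȳᵢ | A·x̄ᵢ | A·ȳᵢ
vertical leg | 1760.00 | 11.00 | 40.00 | 19360.00 | 70400.00
horizontal leg | 3720.00 | 99.50 | 12.00 | 370140.00 | 44640.00
Σ | 5480.00 |  |  | 389500.00 | 115040.00
x_c = 389500.00 / 5480.00 = 71.08 mm
y_c = 115040.00 / 5480.00 = 20.99 mm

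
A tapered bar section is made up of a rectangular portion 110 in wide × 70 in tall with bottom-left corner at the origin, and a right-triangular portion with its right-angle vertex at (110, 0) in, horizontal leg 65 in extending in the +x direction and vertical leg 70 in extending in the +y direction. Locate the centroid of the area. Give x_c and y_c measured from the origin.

x_c = 72.49 in, y_c = 32.34 in

Part | A | x̄ᵢ | ȳᵢ | A·x̄ᵢ | A·ȳᵢ
rectangular portion | 7700.00 | 55.00 | 35.00 | 423500.00 | 269500.00
triangular portion | 2275.00 | 131.67 | 23.33 | 299541.67 | 53083.33
Σ | 9975.00 |  |  | 723041.67 | 322583.33
x_c = 723041.67 / 9975.00 = 72.49 in
y_c = 322583.33 / 9975.00 = 32.34 in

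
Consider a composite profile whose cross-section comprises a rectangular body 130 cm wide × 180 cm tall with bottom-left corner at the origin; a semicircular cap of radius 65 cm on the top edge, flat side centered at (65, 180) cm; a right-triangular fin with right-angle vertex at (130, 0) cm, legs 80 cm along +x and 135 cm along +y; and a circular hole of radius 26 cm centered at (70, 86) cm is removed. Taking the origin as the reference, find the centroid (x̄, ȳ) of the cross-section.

x̄ = 79.54 cm, ȳ = 106.39 cm

rectangular body: A = 130 × 180 = 23400.00, centroid at (65.00, 90.00).
semicircular top: A = ½π·65² = 6636.61, centroid at (65.00, 207.59).
triangular fin: A = ½·80·135 = 5400.00, centroid at (156.67, 45.00).
hole: A = −π·26² = -2123.72, centroid at (70.00, 86.00).
ΣA = 33312.90 cm², ΣAx̄ = 2649719.78 cm³, ΣAȳ = 3544034.31 cm³.
x̄ = 2649719.78/33312.90 = 79.54 cm; ȳ = 3544034.31/33312.90 = 106.39 cm.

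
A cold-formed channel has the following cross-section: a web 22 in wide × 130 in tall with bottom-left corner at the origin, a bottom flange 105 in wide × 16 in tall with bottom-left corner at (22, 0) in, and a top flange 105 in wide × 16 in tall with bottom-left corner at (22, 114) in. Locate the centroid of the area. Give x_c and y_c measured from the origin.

x_c = 45.30 in, y_c = 65.00 in

web: A = 22 × 130 = 2860.00, centroid at (11.00, 65.00).
bottom flange: A = 105 × 16 = 1680.00, centroid at (74.50, 8.00).
top flange: A = 105 × 16 = 1680.00, centroid at (74.50, 122.00).
ΣA = 6220.00 in²
ΣAx_c = (2860.00)(11.00) + (1680.00)(74.50) + (1680.00)(74.50) = 281780.00 in³
ΣAy_c = (2860.00)(65.00) + (1680.00)(8.00) + (1680.00)(122.00) = 404300.00 in³
x_c = 281780.00 / 6220.00 = 45.30 in
y_c = 404300.00 / 6220.00 = 65.00 in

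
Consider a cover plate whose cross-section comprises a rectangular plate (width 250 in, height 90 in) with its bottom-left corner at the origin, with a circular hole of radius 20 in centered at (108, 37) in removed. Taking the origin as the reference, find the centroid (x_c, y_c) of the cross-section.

Part | A | x̄ᵢ | ȳᵢ | A·x̄ᵢ | A·ȳᵢ
plate | 22500.00 | 125.00 | 45.00 | 2812500.00 | 1012500.00
hole | -1256.64 | 108.00 | 37.00 | -135716.80 | -46495.57
Σ | 21243.36 |  |  | 2676783.20 | 966004.43
x_c = 2676783.20 / 21243.36 = 126.01 in
y_c = 966004.43 / 21243.36 = 45.47 in

x_c = 126.01 in, y_c = 45.47 in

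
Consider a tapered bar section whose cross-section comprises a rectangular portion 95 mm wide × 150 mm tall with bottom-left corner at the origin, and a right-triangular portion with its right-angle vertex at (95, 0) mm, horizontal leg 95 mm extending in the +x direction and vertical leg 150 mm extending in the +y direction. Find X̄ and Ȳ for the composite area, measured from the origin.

X̄ = 73.89 mm, Ȳ = 66.67 mm

Part | A | x̄ᵢ | ȳᵢ | A·x̄ᵢ | A·ȳᵢ
rectangular portion | 14250.00 | 47.50 | 75.00 | 676875.00 | 1068750.00
triangular portion | 7125.00 | 126.67 | 50.00 | 902500.00 | 356250.00
Σ | 21375.00 |  |  | 1579375.00 | 1425000.00
X̄ = 1579375.00 / 21375.00 = 73.89 mm
Ȳ = 1425000.00 / 21375.00 = 66.67 mm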